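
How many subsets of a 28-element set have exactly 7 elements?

1184040

Choose the 7 positions: C(28,7) = 1184040.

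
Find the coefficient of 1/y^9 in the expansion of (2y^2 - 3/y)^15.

General term: C(15,j)·(2y^2)^j·(-3/y)^(15-j), with y-exponent 2j − 1(15−j) = 3j − 15.
Set 3j − 15 = -9: j = 2.
C(15,2) = 105; 2^2 = 4; (-3)^13 = -1594323.
Coefficient = 105 · 4 · (-1594323) = -669615660.

-669615660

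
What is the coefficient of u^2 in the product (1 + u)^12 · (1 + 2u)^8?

Coefficient of u^2 = Σ_{j} C(12,j)·1^j·C(8,2-j)·2^(2-j) for j from 0 to 2.
= 112 + 192 + 66 = 370.

370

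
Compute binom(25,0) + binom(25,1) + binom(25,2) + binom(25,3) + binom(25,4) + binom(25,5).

68406

1 + 25 + 300 + 2300 + 12650 + 53130 = 68406.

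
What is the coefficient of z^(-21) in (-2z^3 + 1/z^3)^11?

General term: C(11,j)·(-2z^3)^j·(1/z^3)^(11-j), with z-exponent 3j − 3(11−j) = 6j − 33.
Set 6j − 33 = -21: j = 2.
C(11,2) = 55; (-2)^2 = 4; 1^9 = 1.
Coefficient = 55 · 4 · 1 = 220.

220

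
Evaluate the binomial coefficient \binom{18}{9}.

48620

C(18,9) = (18·17·16·15·14·13·12·11·10) / 9! = 17643225600 / 362880 = 48620.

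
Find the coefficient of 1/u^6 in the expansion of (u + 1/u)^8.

8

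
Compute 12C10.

66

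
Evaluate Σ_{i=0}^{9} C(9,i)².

Σ C(9,i)² is the coefficient of x^9 in (1+x)^9(1+x)^9 = (1+x)^18, i.e. C(18,9) = 48620.

48620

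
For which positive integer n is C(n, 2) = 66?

12

n(n−1)/2 = 66 ⇒ n(n−1) = 132. Since 12·11 = 132, n = 12.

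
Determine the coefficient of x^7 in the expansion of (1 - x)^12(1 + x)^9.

216

Coefficient of x^7 = Σ_{j} C(12,j)·(-1)^j·C(9,7-j)·1^(7-j) for j from 0 to 7.
= 36 + (-1008) + 8316 + (-27720) + 41580 + (-28512) + 8316 + (-792) = 216.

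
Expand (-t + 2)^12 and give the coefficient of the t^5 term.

-101376

The general term is C(12,j)·(-t)^j·(2)^(12-j); the t^5 term has j = 5.
C(12,5) = 792.
Coefficient = C(12,5) · (-1)^5 · 2^7 = 792 · (-1) · 128 = -101376.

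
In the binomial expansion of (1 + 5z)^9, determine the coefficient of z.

The general term is C(9,j)·(1)^j·(5z)^(9-j); the z^1 term has j = 8.
C(9,8) = 9.
Coefficient = C(9,8) · 5^1 = 9 · 5 = 45.

45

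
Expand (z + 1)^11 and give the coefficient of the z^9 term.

55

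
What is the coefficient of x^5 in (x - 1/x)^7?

General term: C(7,j)·(x)^j·(-1/x)^(7-j), with x-exponent 1j − 1(7−j) = 2j − 7.
Set 2j − 7 = 5: j = 6.
C(7,6) = 7; 1^6 = 1; (-1)^1 = -1.
Coefficient = 7 · 1 · (-1) = -7.

-7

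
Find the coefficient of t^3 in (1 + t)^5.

10

The general term is C(5,j)·(1)^j·(t)^(5-j); the t^3 term has j = 2.
C(5,2) = 10.
Coefficient = C(5,2) = 10.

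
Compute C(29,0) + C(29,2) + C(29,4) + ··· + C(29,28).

Even-i terms of row 29 sum to 2^28 = 268435456.

268435456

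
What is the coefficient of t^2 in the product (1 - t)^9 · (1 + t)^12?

Coefficient of t^2 = Σ_{j} C(9,j)·(-1)^j·C(12,2-j)·1^(2-j) for j from 0 to 2.
= 66 + (-108) + 36 = -6.

-6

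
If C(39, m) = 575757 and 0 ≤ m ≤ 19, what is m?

5

C(39,m) increases on 0 ≤ m ≤ 19. C(39,4) = 82251 and C(39,5) = 575757, so m = 5.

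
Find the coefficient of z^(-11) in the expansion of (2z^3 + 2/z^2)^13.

General term: C(13,j)·(2z^3)^j·(2/z^2)^(13-j), with z-exponent 3j − 2(13−j) = 5j − 26.
Set 5j − 26 = -11: j = 3.
C(13,3) = 286; 2^3 = 8; 2^10 = 1024.
Coefficient = 286 · 8 · 1024 = 2342912.

2342912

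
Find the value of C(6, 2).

C(6,2) = (6·5) / 2! = 30 / 2 = 15.

15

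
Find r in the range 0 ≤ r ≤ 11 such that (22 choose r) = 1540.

3

C(22,r) increases on 0 ≤ r ≤ 11. C(22,2) = 231 and C(22,3) = 1540, so r = 3.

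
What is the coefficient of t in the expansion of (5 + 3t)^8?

1875000

The general term is C(8,j)·(5)^j·(3t)^(8-j); the t^1 term has j = 7.
C(8,7) = 8.
Coefficient = C(8,7) · 5^7 · 3^1 = 8 · 78125 · 3 = 1875000.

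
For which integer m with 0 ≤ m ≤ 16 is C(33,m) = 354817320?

12

C(33,m) increases on 0 ≤ m ≤ 16. C(33,11) = 193536720 and C(33,12) = 354817320, so m = 12.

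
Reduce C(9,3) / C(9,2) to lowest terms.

7/3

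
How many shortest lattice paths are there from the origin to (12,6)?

Each path is a sequence of 18 steps with 12 rights: C(18,12) = 18564.

18564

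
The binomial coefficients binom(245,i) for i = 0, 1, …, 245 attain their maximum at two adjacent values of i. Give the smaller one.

122

For odd n = 245, C(245,i) peaks at i = (n−1)/2 and (n+1)/2; the smaller is 122.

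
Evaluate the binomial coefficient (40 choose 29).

2311801440

C(40,29) = C(40,11) by symmetry.
C(40,11) = (40·39·38·37·36·35·34·33·32·31·30) / 11! = 92279715720192000 / 39916800 = 2311801440.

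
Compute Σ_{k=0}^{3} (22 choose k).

1794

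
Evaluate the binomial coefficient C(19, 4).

3876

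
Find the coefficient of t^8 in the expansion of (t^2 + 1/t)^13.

General term: C(13,j)·(t^2)^j·(1/t)^(13-j), with t-exponent 2j − 1(13−j) = 3j − 13.
Set 3j − 13 = 8: j = 7.
C(13,7) = 1716; 1^7 = 1; 1^6 = 1.
Coefficient = 1716 · 1 · 1 = 1716.

1716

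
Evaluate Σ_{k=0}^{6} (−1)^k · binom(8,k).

7

The partial alternating sum Σ_{k=0}^{6} (−1)^k C(8,k) = (−1)^6 C(7,6) = 7.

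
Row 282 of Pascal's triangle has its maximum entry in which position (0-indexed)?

141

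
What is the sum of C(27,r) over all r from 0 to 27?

Setting x = 1 in (1+x)^27 gives Σ C(27,r) = 2^27 = 134217728.

134217728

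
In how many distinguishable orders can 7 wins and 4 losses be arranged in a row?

Choose positions for the wins: C(11,7) = 330.

330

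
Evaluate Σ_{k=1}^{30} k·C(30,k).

Since k·C(30,k) = 30·C(29,k−1), the sum is 30·2^29 = 30·536870912 = 16106127360.

16106127360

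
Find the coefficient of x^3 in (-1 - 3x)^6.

540

The general term is C(6,j)·(-1)^j·(-3x)^(6-j); the x^3 term has j = 3.
C(6,3) = 20.
Coefficient = C(6,3) · (-1)^3 · (-3)^3 = 20 · (-1) · (-27) = 540.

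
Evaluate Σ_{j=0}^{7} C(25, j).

726206

1 + 25 + 300 + 2300 + 12650 + 53130 + 177100 + 480700 = 726206.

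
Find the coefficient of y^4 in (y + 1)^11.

330

The general term is C(11,j)·(y)^j·(1)^(11-j); the y^4 term has j = 4.
C(11,4) = 330.
Coefficient = C(11,4) = 330.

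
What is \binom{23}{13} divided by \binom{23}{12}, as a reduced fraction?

11/13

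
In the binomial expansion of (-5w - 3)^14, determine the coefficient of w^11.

479882812500

The general term is C(14,j)·(-5w)^j·(-3)^(14-j); the w^11 term has j = 11.
C(14,11) = 364.
Coefficient = C(14,11) · (-5)^11 · (-3)^3 = 364 · (-48828125) · (-27) = 479882812500.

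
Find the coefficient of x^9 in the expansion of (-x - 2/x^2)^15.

General term: C(15,j)·(-x)^j·(-2/x^2)^(15-j), with x-exponent 1j − 2(15−j) = 3j − 30.
Set 3j − 30 = 9: j = 13.
C(15,13) = 105; (-1)^13 = -1; (-2)^2 = 4.
Coefficient = 105 · (-1) · 4 = -420.

-420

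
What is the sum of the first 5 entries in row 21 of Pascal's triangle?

7547

1 + 21 + 210 + 1330 + 5985 = 7547.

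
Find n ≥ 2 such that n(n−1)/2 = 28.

8

n(n−1)/2 = 28 ⇒ n(n−1) = 56. Since 8·7 = 56, n = 8.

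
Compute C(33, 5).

237336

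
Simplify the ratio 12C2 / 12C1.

C(n,k+1)/C(n,k) = (n−k)/(k+1) = (12−1)/(1+1) = 11/2.

11/2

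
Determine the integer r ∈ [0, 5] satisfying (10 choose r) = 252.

5

C(10,r) increases on 0 ≤ r ≤ 5. C(10,4) = 210 and C(10,5) = 252, so r = 5.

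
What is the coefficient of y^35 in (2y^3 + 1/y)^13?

General term: C(13,j)·(2y^3)^j·(1/y)^(13-j), with y-exponent 3j − 1(13−j) = 4j − 13.
Set 4j − 13 = 35: j = 12.
C(13,12) = 13; 2^12 = 4096; 1^1 = 1.
Coefficient = 13 · 4096 · 1 = 53248.

53248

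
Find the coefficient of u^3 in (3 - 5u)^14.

-8060188500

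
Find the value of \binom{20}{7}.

C(20,7) = (20·19·18·17·16·15·14) / 7! = 390700800 / 5040 = 77520.

77520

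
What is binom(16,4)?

1820

C(16,4) = (16·15·14·13) / 4! = 43680 / 24 = 1820.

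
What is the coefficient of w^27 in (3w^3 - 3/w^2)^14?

General term: C(14,j)·(3w^3)^j·(-3/w^2)^(14-j), with w-exponent 3j − 2(14−j) = 5j − 28.
Set 5j − 28 = 27: j = 11.
C(14,11) = 364; 3^11 = 177147; (-3)^3 = -27.
Coefficient = 364 · 177147 · (-27) = -1741000716.

-1741000716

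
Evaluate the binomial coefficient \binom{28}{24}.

C(28,24) = C(28,4) by symmetry.
C(28,4) = (28·27·26·25) / 4! = 491400 / 24 = 20475.

20475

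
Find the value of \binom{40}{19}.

C(40,19) = (40·39·38·37·36·35·34·33·32·31·30·29·28·27·26·25·24·23·22) / 19! = 15969861751731289590988800000 / 121645100408832000 = 131282408400.

131282408400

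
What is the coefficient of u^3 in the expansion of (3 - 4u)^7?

-181440

The general term is C(7,j)·(3)^j·(-4u)^(7-j); the u^3 term has j = 4.
C(7,4) = 35.
Coefficient = C(7,4) · 3^4 · (-4)^3 = 35 · 81 · (-64) = -181440.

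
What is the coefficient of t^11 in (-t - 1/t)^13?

General term: C(13,j)·(-t)^j·(-1/t)^(13-j), with t-exponent 1j − 1(13−j) = 2j − 13.
Set 2j − 13 = 11: j = 12.
C(13,12) = 13; (-1)^12 = 1; (-1)^1 = -1.
Coefficient = 13 · 1 · (-1) = -13.

-13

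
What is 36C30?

1947792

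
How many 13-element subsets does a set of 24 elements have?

C(24,13) = C(24,11) by symmetry.
C(24,11) = (24·23·22·21·20·19·18·17·16·15·14) / 11! = 99638080819200 / 39916800 = 2496144.

2496144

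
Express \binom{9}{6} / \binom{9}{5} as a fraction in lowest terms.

C(n,k+1)/C(n,k) = (n−k)/(k+1) = (9−5)/(5+1) = 4/6 = 2/3.

2/3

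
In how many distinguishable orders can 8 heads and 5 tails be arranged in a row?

1287

Choose positions for the heads: C(13,8) = 1287.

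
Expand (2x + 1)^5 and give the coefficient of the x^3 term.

80

The general term is C(5,j)·(2x)^j·(1)^(5-j); the x^3 term has j = 3.
C(5,3) = 10.
Coefficient = C(5,3) · 2^3 = 10 · 8 = 80.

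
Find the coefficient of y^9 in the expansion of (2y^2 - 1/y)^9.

-5376

General term: C(9,j)·(2y^2)^j·(-1/y)^(9-j), with y-exponent 2j − 1(9−j) = 3j − 9.
Set 3j − 9 = 9: j = 6.
C(9,6) = 84; 2^6 = 64; (-1)^3 = -1.
Coefficient = 84 · 64 · (-1) = -5376.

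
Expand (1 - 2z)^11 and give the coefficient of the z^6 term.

The general term is C(11,j)·(1)^j·(-2z)^(11-j); the z^6 term has j = 5.
C(11,5) = 462.
Coefficient = C(11,5) · (-2)^6 = 462 · 64 = 29568.

29568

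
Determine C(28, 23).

98280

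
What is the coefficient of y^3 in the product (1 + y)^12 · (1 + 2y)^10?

4660

Coefficient of y^3 = Σ_{j} C(12,j)·1^j·C(10,3-j)·2^(3-j) for j from 0 to 3.
= 960 + 2160 + 1320 + 220 = 4660.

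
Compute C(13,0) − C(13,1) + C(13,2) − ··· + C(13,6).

924

The partial alternating sum Σ_{k=0}^{6} (−1)^k C(13,k) = (−1)^6 C(12,6) = 924.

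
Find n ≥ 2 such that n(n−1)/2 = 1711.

59

n(n−1)/2 = 1711 ⇒ n(n−1) = 3422. Since 59·58 = 3422, n = 59.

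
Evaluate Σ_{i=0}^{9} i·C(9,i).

2304

Since i·C(9,i) = 9·C(8,i−1), the sum is 9·2^8 = 9·256 = 2304.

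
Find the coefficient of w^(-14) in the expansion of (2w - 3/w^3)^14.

-960740352

General term: C(14,j)·(2w)^j·(-3/w^3)^(14-j), with w-exponent 1j − 3(14−j) = 4j − 42.
Set 4j − 42 = -14: j = 7.
C(14,7) = 3432; 2^7 = 128; (-3)^7 = -2187.
Coefficient = 3432 · 128 · (-2187) = -960740352.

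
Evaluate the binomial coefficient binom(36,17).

8597496600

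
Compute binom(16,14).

C(16,14) = C(16,2) by symmetry.
C(16,2) = (16·15) / 2! = 240 / 2 = 120.

120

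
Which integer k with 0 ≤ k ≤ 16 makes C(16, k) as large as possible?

C(16,k) is maximized at k = 16/2 = 8.

8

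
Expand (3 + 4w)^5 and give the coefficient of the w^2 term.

4320

The general term is C(5,j)·(3)^j·(4w)^(5-j); the w^2 term has j = 3.
C(5,3) = 10.
Coefficient = C(5,3) · 3^3 · 4^2 = 10 · 27 · 16 = 4320.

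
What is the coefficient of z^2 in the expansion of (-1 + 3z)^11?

The general term is C(11,j)·(-1)^j·(3z)^(11-j); the z^2 term has j = 9.
C(11,9) = 55.
Coefficient = C(11,9) · (-1)^9 · 3^2 = 55 · (-1) · 9 = -495.

-495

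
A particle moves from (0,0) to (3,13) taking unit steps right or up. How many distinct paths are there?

Each path is a sequence of 16 steps with 3 rights: C(16,3) = 560.

560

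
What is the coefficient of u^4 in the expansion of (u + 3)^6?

The general term is C(6,j)·(u)^j·(3)^(6-j); the u^4 term has j = 4.
C(6,4) = 15.
Coefficient = C(6,4) · 3^2 = 15 · 9 = 135.

135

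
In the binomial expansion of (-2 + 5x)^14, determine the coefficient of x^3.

-93184000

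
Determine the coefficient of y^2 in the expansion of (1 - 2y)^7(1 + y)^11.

-15

Coefficient of y^2 = Σ_{j} C(7,j)·(-2)^j·C(11,2-j)·1^(2-j) for j from 0 to 2.
= 55 + (-154) + 84 = -15.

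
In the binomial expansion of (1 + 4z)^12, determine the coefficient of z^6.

The general term is C(12,j)·(1)^j·(4z)^(12-j); the z^6 term has j = 6.
C(12,6) = 924.
Coefficient = C(12,6) · 4^6 = 924 · 4096 = 3784704.

3784704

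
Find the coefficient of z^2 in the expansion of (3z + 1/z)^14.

General term: C(14,j)·(3z)^j·(1/z)^(14-j), with z-exponent 1j − 1(14−j) = 2j − 14.
Set 2j − 14 = 2: j = 8.
C(14,8) = 3003; 3^8 = 6561; 1^6 = 1.
Coefficient = 3003 · 6561 · 1 = 19702683.

19702683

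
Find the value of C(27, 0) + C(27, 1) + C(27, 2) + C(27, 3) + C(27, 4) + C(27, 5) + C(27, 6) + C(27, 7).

1 + 27 + 351 + 2925 + 17550 + 80730 + 296010 + 888030 = 1285624.

1285624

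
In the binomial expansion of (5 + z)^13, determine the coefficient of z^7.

26812500

The general term is C(13,j)·(5)^j·(z)^(13-j); the z^7 term has j = 6.
C(13,6) = 1716.
Coefficient = C(13,6) · 5^6 = 1716 · 15625 = 26812500.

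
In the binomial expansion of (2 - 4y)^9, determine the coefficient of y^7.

The general term is C(9,j)·(2)^j·(-4y)^(9-j); the y^7 term has j = 2.
C(9,2) = 36.
Coefficient = C(9,2) · 2^2 · (-4)^7 = 36 · 4 · (-16384) = -2359296.

-2359296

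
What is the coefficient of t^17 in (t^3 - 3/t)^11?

General term: C(11,j)·(t^3)^j·(-3/t)^(11-j), with t-exponent 3j − 1(11−j) = 4j − 11.
Set 4j − 11 = 17: j = 7.
C(11,7) = 330; 1^7 = 1; (-3)^4 = 81.
Coefficient = 330 · 1 · 81 = 26730.

26730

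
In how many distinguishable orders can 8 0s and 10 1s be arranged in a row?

Choose positions for the 0s: C(18,8) = 43758.

43758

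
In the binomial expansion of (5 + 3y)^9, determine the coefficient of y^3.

The general term is C(9,j)·(5)^j·(3y)^(9-j); the y^3 term has j = 6.
C(9,6) = 84.
Coefficient = C(9,6) · 5^6 · 3^3 = 84 · 15625 · 27 = 35437500.

35437500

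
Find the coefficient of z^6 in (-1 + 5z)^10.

3281250

The general term is C(10,j)·(-1)^j·(5z)^(10-j); the z^6 term has j = 4.
C(10,4) = 210.
Coefficient = C(10,4) · 5^6 = 210 · 15625 = 3281250.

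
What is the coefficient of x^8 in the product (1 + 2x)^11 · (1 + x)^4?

453024

Coefficient of x^8 = Σ_{j} C(11,j)·2^j·C(4,8-j)·1^(8-j) for j from 4 to 8.
= 5280 + 59136 + 177408 + 168960 + 42240 = 453024.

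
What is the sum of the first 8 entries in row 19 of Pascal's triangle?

94184

1 + 19 + 171 + 969 + 3876 + 11628 + 27132 + 50388 = 94184.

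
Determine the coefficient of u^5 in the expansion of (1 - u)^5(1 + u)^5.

0

Coefficient of u^5 = Σ_{j} C(5,j)·(-1)^j·C(5,5-j)·1^(5-j) for j from 0 to 5.
= 1 + (-25) + 100 + (-100) + 25 + (-1) = 0.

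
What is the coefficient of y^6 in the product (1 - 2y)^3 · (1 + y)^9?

168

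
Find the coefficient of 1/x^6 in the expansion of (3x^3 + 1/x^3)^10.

17010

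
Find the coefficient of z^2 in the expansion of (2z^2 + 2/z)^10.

General term: C(10,j)·(2z^2)^j·(2/z)^(10-j), with z-exponent 2j − 1(10−j) = 3j − 10.
Set 3j − 10 = 2: j = 4.
C(10,4) = 210; 2^4 = 16; 2^6 = 64.
Coefficient = 210 · 16 · 64 = 215040.

215040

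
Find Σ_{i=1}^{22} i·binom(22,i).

Since i·C(22,i) = 22·C(21,i−1), the sum is 22·2^21 = 22·2097152 = 46137344.

46137344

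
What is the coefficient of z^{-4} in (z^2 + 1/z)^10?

General term: C(10,j)·(z^2)^j·(1/z)^(10-j), with z-exponent 2j − 1(10−j) = 3j − 10.
Set 3j − 10 = -4: j = 2.
C(10,2) = 45; 1^2 = 1; 1^8 = 1.
Coefficient = 45 · 1 · 1 = 45.

45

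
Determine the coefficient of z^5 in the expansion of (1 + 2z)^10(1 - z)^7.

-917

Coefficient of z^5 = Σ_{j} C(10,j)·2^j·C(7,5-j)·(-1)^(5-j) for j from 0 to 5.
= (-21) + 700 + (-6300) + 20160 + (-23520) + 8064 = -917.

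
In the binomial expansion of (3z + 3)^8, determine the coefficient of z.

The general term is C(8,j)·(3z)^j·(3)^(8-j); the z^1 term has j = 1.
C(8,1) = 8.
Coefficient = C(8,1) · 3^1 · 3^7 = 8 · 3 · 2187 = 52488.

52488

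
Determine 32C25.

3365856

C(32,25) = C(32,7) by symmetry.
C(32,7) = (32·31·30·29·28·27·26) / 7! = 16963914240 / 5040 = 3365856.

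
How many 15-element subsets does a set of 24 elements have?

1307504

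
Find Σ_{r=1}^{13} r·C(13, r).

53248

Since r·C(13,r) = 13·C(12,r−1), the sum is 13·2^12 = 13·4096 = 53248.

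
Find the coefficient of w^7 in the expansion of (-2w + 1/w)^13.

General term: C(13,j)·(-2w)^j·(1/w)^(13-j), with w-exponent 1j − 1(13−j) = 2j − 13.
Set 2j − 13 = 7: j = 10.
C(13,10) = 286; (-2)^10 = 1024; 1^3 = 1.
Coefficient = 286 · 1024 · 1 = 292864.

292864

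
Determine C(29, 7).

1560780

C(29,7) = (29·28·27·26·25·24·23) / 7! = 7866331200 / 5040 = 1560780.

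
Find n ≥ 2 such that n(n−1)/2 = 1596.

n(n−1)/2 = 1596 ⇒ n(n−1) = 3192. Since 57·56 = 3192, n = 57.

57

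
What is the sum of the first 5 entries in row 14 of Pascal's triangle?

1 + 14 + 91 + 364 + 1001 = 1471.

1471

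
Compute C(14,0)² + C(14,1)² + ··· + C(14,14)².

By Vandermonde's identity, Σ C(14,j)² = C(28,14) = 40116600.

40116600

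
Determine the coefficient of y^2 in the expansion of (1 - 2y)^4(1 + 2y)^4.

-16

Coefficient of y^2 = Σ_{j} C(4,j)·(-2)^j·C(4,2-j)·2^(2-j) for j from 0 to 2.
= 24 + (-64) + 24 = -16.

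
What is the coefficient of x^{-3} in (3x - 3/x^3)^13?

General term: C(13,j)·(3x)^j·(-3/x^3)^(13-j), with x-exponent 1j − 3(13−j) = 4j − 39.
Set 4j − 39 = -3: j = 9.
C(13,9) = 715; 3^9 = 19683; (-3)^4 = 81.
Coefficient = 715 · 19683 · 81 = 1139940945.

1139940945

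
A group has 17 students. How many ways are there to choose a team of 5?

This is C(17,5) = 6188.

6188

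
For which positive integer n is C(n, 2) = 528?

33

n(n−1)/2 = 528 ⇒ n(n−1) = 1056. Since 33·32 = 1056, n = 33.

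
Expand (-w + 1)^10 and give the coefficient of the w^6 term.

210

The general term is C(10,j)·(-w)^j·(1)^(10-j); the w^6 term has j = 6.
C(10,6) = 210.
Coefficient = C(10,6) = 210.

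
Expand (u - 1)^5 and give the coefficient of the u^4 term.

The general term is C(5,j)·(u)^j·(-1)^(5-j); the u^4 term has j = 4.
C(5,4) = 5.
Coefficient = C(5,4) · (-1)^1 = 5 · (-1) = -5.

-5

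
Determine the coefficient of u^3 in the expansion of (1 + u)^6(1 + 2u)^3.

190

Coefficient of u^3 = Σ_{j} C(6,j)·1^j·C(3,3-j)·2^(3-j) for j from 0 to 3.
= 8 + 72 + 90 + 20 = 190.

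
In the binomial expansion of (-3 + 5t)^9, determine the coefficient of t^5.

31893750

The general term is C(9,j)·(-3)^j·(5t)^(9-j); the t^5 term has j = 4.
C(9,4) = 126.
Coefficient = C(9,4) · (-3)^4 · 5^5 = 126 · 81 · 3125 = 31893750.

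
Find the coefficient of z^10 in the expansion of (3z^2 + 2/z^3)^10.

1180980

General term: C(10,j)·(3z^2)^j·(2/z^3)^(10-j), with z-exponent 2j − 3(10−j) = 5j − 30.
Set 5j − 30 = 10: j = 8.
C(10,8) = 45; 3^8 = 6561; 2^2 = 4.
Coefficient = 45 · 6561 · 4 = 1180980.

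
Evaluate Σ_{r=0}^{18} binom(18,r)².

Σ C(18,r)² is the coefficient of x^18 in (1+x)^18(1+x)^18 = (1+x)^36, i.e. C(36,18) = 9075135300.

9075135300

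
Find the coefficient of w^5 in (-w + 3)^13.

The general term is C(13,j)·(-w)^j·(3)^(13-j); the w^5 term has j = 5.
C(13,5) = 1287.
Coefficient = C(13,5) · (-1)^5 · 3^8 = 1287 · (-1) · 6561 = -8444007.

-8444007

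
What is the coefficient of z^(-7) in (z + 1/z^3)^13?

General term: C(13,j)·(z)^j·(1/z^3)^(13-j), with z-exponent 1j − 3(13−j) = 4j − 39.
Set 4j − 39 = -7: j = 8.
C(13,8) = 1287; 1^8 = 1; 1^5 = 1.
Coefficient = 1287 · 1 · 1 = 1287.

1287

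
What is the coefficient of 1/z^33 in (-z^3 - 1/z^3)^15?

-105

General term: C(15,j)·(-z^3)^j·(-1/z^3)^(15-j), with z-exponent 3j − 3(15−j) = 6j − 45.
Set 6j − 45 = -33: j = 2.
C(15,2) = 105; (-1)^2 = 1; (-1)^13 = -1.
Coefficient = 105 · 1 · (-1) = -105.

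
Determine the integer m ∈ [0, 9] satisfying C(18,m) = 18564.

6

C(18,m) increases on 0 ≤ m ≤ 9. C(18,5) = 8568 and C(18,6) = 18564, so m = 6.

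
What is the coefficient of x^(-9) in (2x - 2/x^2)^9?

General term: C(9,j)·(2x)^j·(-2/x^2)^(9-j), with x-exponent 1j − 2(9−j) = 3j − 18.
Set 3j − 18 = -9: j = 3.
C(9,3) = 84; 2^3 = 8; (-2)^6 = 64.
Coefficient = 84 · 8 · 64 = 43008.

43008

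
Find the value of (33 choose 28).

237336

C(33,28) = C(33,5) by symmetry.
C(33,5) = (33·32·31·30·29) / 5! = 28480320 / 120 = 237336.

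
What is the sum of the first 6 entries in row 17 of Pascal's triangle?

9402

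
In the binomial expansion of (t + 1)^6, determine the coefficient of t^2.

15

The general term is C(6,j)·(t)^j·(1)^(6-j); the t^2 term has j = 2.
C(6,2) = 15.
Coefficient = C(6,2) = 15.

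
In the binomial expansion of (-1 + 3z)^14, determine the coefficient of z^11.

The general term is C(14,j)·(-1)^j·(3z)^(14-j); the z^11 term has j = 3.
C(14,3) = 364.
Coefficient = C(14,3) · (-1)^3 · 3^11 = 364 · (-1) · 177147 = -64481508.

-64481508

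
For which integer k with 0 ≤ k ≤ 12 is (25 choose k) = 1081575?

C(25,k) increases on 0 ≤ k ≤ 12. C(25,7) = 480700 and C(25,8) = 1081575, so k = 8.

8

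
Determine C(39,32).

15380937

C(39,32) = C(39,7) by symmetry.
C(39,7) = (39·38·37·36·35·34·33) / 7! = 77519922480 / 5040 = 15380937.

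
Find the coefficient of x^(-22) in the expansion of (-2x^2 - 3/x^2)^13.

-13817466

General term: C(13,j)·(-2x^2)^j·(-3/x^2)^(13-j), with x-exponent 2j − 2(13−j) = 4j − 26.
Set 4j − 26 = -22: j = 1.
C(13,1) = 13; (-2)^1 = -2; (-3)^12 = 531441.
Coefficient = 13 · (-2) · 531441 = -13817466.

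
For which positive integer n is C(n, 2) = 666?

37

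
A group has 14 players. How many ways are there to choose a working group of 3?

364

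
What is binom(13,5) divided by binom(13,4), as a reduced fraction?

9/5

C(n,k+1)/C(n,k) = (n−k)/(k+1) = (13−4)/(4+1) = 9/5.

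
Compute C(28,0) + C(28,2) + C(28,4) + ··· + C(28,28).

Even-r terms of row 28 sum to 2^27 = 134217728.

134217728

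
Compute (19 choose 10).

92378

C(19,10) = C(19,9) by symmetry.
C(19,9) = (19·18·17·16·15·14·13·12·11) / 9! = 33522128640 / 362880 = 92378.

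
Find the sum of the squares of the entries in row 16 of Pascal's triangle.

601080390

Σ C(16,j)² is the coefficient of x^16 in (1+x)^16(1+x)^16 = (1+x)^32, i.e. C(32,16) = 601080390.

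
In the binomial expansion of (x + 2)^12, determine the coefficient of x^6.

The general term is C(12,j)·(x)^j·(2)^(12-j); the x^6 term has j = 6.
C(12,6) = 924.
Coefficient = C(12,6) · 2^6 = 924 · 64 = 59136.

59136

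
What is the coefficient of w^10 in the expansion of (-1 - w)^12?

66

The general term is C(12,j)·(-1)^j·(-w)^(12-j); the w^10 term has j = 2.
C(12,2) = 66.
Coefficient = C(12,2) = 66.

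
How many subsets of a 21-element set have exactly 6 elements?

54264

Choose the 6 positions: C(21,6) = 54264.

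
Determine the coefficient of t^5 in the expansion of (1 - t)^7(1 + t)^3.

0

Coefficient of t^5 = Σ_{j} C(7,j)·(-1)^j·C(3,5-j)·1^(5-j) for j from 2 to 5.
= 21 + (-105) + 105 + (-21) = 0.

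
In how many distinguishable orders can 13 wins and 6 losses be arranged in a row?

Choose positions for the wins: C(19,13) = 27132.

27132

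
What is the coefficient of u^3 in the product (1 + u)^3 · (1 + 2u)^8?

833

Coefficient of u^3 = Σ_{j} C(3,j)·1^j·C(8,3-j)·2^(3-j) for j from 0 to 3.
= 448 + 336 + 48 + 1 = 833.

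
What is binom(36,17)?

C(36,17) = (36·35·34·33·32·31·30·29·28·27·26·25·24·23·22·21·20) / 17! = 3058021453718104473600000 / 355687428096000 = 8597496600.

8597496600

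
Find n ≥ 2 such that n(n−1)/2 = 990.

45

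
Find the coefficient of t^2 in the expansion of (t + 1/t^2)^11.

General term: C(11,j)·(t)^j·(1/t^2)^(11-j), with t-exponent 1j − 2(11−j) = 3j − 22.
Set 3j − 22 = 2: j = 8.
C(11,8) = 165; 1^8 = 1; 1^3 = 1.
Coefficient = 165 · 1 · 1 = 165.

165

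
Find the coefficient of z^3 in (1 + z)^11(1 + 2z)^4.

Coefficient of z^3 = Σ_{j} C(11,j)·1^j·C(4,3-j)·2^(3-j) for j from 0 to 3.
= 32 + 264 + 440 + 165 = 901.

901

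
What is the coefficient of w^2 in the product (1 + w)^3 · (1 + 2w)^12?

Coefficient of w^2 = Σ_{j} C(3,j)·1^j·C(12,2-j)·2^(2-j) for j from 0 to 2.
= 264 + 72 + 3 = 339.

339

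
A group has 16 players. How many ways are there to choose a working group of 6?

8008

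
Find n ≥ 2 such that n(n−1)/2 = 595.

35

n(n−1)/2 = 595 ⇒ n(n−1) = 1190. Since 35·34 = 1190, n = 35.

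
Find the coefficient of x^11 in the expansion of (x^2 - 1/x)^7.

-7

General term: C(7,j)·(x^2)^j·(-1/x)^(7-j), with x-exponent 2j − 1(7−j) = 3j − 7.
Set 3j − 7 = 11: j = 6.
C(7,6) = 7; 1^6 = 1; (-1)^1 = -1.
Coefficient = 7 · 1 · (-1) = -7.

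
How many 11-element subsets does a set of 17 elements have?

C(17,11) = C(17,6) by symmetry.
C(17,6) = (17·16·15·14·13·12) / 6! = 8910720 / 720 = 12376.

12376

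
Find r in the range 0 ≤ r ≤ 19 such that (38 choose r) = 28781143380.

17

C(38,r) increases on 0 ≤ r ≤ 19. C(38,16) = 22239974430 and C(38,17) = 28781143380, so r = 17.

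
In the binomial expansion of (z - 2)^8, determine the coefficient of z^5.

-448

The general term is C(8,j)·(z)^j·(-2)^(8-j); the z^5 term has j = 5.
C(8,5) = 56.
Coefficient = C(8,5) · (-2)^3 = 56 · (-8) = -448.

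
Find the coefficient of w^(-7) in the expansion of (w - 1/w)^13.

General term: C(13,j)·(w)^j·(-1/w)^(13-j), with w-exponent 1j − 1(13−j) = 2j − 13.
Set 2j − 13 = -7: j = 3.
C(13,3) = 286; 1^3 = 1; (-1)^10 = 1.
Coefficient = 286 · 1 · 1 = 286.

286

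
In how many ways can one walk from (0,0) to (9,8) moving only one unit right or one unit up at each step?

24310

Each path is a sequence of 17 steps with 9 rights: C(17,9) = 24310.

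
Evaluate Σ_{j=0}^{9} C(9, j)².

48620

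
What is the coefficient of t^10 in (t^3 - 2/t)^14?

General term: C(14,j)·(t^3)^j·(-2/t)^(14-j), with t-exponent 3j − 1(14−j) = 4j − 14.
Set 4j − 14 = 10: j = 6.
C(14,6) = 3003; 1^6 = 1; (-2)^8 = 256.
Coefficient = 3003 · 1 · 256 = 768768.

768768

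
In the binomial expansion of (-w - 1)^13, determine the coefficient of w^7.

The general term is C(13,j)·(-w)^j·(-1)^(13-j); the w^7 term has j = 7.
C(13,7) = 1716.
Coefficient = C(13,7) · (-1)^7 = 1716 · (-1) = -1716.

-1716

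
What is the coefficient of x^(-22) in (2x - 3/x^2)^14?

193444524

General term: C(14,j)·(2x)^j·(-3/x^2)^(14-j), with x-exponent 1j − 2(14−j) = 3j − 28.
Set 3j − 28 = -22: j = 2.
C(14,2) = 91; 2^2 = 4; (-3)^12 = 531441.
Coefficient = 91 · 4 · 531441 = 193444524.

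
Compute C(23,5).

C(23,5) = (23·22·21·20·19) / 5! = 4037880 / 120 = 33649.

33649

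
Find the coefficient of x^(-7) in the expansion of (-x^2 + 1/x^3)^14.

-3432

General term: C(14,j)·(-x^2)^j·(1/x^3)^(14-j), with x-exponent 2j − 3(14−j) = 5j − 42.
Set 5j − 42 = -7: j = 7.
C(14,7) = 3432; (-1)^7 = -1; 1^7 = 1.
Coefficient = 3432 · (-1) · 1 = -3432.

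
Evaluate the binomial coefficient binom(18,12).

C(18,12) = C(18,6) by symmetry.
C(18,6) = (18·17·16·15·14·13) / 6! = 13366080 / 720 = 18564.

18564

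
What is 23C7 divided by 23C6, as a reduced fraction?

17/7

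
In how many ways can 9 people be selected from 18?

This is C(18,9) = 48620.

48620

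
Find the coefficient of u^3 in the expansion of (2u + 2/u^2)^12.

901120

General term: C(12,j)·(2u)^j·(2/u^2)^(12-j), with u-exponent 1j − 2(12−j) = 3j − 24.
Set 3j − 24 = 3: j = 9.
C(12,9) = 220; 2^9 = 512; 2^3 = 8.
Coefficient = 220 · 512 · 8 = 901120.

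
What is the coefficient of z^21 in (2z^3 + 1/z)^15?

2562560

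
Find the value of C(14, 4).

1001

C(14,4) = (14·13·12·11) / 4! = 24024 / 24 = 1001.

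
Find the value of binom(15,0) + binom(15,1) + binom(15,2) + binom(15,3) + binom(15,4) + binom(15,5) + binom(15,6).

1 + 15 + 105 + 455 + 1365 + 3003 + 5005 = 9949.

9949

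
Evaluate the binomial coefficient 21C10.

C(21,10) = (21·20·19·18·17·16·15·14·13·12) / 10! = 1279935820800 / 3628800 = 352716.

352716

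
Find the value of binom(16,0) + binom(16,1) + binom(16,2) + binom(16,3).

697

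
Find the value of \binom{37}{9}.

C(37,9) = (37·36·35·34·33·32·31·30·29) / 9! = 45143585625600 / 362880 = 124403620.

124403620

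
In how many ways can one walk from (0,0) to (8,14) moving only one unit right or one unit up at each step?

Each path is a sequence of 22 steps with 8 rights: C(22,8) = 319770.

319770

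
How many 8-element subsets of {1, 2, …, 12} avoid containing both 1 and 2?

All 8-subsets: C(12,8) = 495. Those containing both fixed elements: C(10,6) = 210.
495 − 210 = 285.

285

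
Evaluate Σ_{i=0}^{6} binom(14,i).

1 + 14 + 91 + 364 + 1001 + 2002 + 3003 = 6476.

6476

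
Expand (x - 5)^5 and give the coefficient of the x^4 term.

-25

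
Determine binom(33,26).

C(33,26) = C(33,7) by symmetry.
C(33,7) = (33·32·31·30·29·28·27) / 7! = 21531121920 / 5040 = 4272048.

4272048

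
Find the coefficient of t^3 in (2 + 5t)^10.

1920000

The general term is C(10,j)·(2)^j·(5t)^(10-j); the t^3 term has j = 7.
C(10,7) = 120.
Coefficient = C(10,7) · 2^7 · 5^3 = 120 · 128 · 125 = 1920000.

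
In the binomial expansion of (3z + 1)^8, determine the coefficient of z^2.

The general term is C(8,j)·(3z)^j·(1)^(8-j); the z^2 term has j = 2.
C(8,2) = 28.
Coefficient = C(8,2) · 3^2 = 28 · 9 = 252.

252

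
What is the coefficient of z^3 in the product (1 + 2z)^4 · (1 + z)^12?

Coefficient of z^3 = Σ_{j} C(4,j)·2^j·C(12,3-j)·1^(3-j) for j from 0 to 3.
= 220 + 528 + 288 + 32 = 1068.

1068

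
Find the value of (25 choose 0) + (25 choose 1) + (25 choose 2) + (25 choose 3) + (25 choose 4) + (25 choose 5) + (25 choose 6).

245506

1 + 25 + 300 + 2300 + 12650 + 53130 + 177100 = 245506.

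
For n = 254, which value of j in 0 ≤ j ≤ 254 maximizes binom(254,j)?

127

C(254,j) is maximized at j = 254/2 = 127.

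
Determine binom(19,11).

75582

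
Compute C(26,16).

5311735

C(26,16) = C(26,10) by symmetry.
C(26,10) = (26·25·24·23·22·21·20·19·18·17) / 10! = 19275223968000 / 3628800 = 5311735.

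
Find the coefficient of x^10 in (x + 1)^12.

The general term is C(12,j)·(x)^j·(1)^(12-j); the x^10 term has j = 10.
C(12,10) = 66.
Coefficient = C(12,10) = 66.

66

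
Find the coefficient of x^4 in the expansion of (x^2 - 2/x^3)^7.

84

General term: C(7,j)·(x^2)^j·(-2/x^3)^(7-j), with x-exponent 2j − 3(7−j) = 5j − 21.
Set 5j − 21 = 4: j = 5.
C(7,5) = 21; 1^5 = 1; (-2)^2 = 4.
Coefficient = 21 · 1 · 4 = 84.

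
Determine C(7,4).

C(7,4) = C(7,3) by symmetry.
C(7,3) = (7·6·5) / 3! = 210 / 6 = 35.

35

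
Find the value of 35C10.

183579396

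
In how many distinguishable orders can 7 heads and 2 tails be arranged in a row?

36

Choose positions for the heads: C(9,7) = 36.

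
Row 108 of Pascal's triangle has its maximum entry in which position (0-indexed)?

54

C(108,r) is maximized at r = 108/2 = 54.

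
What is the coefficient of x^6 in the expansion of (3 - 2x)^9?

145152

The general term is C(9,j)·(3)^j·(-2x)^(9-j); the x^6 term has j = 3.
C(9,3) = 84.
Coefficient = C(9,3) · 3^3 · (-2)^6 = 84 · 27 · 64 = 145152.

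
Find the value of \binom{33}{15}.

1037158320

C(33,15) = (33·32·31·30·29·28·27·26·25·24·23·22·21·20·19) / 15! = 1356265350621941760000 / 1307674368000 = 1037158320.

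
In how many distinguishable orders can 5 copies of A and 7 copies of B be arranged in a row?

Choose positions for the A's: C(12,5) = 792.

792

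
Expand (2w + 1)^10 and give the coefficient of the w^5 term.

8064

The general term is C(10,j)·(2w)^j·(1)^(10-j); the w^5 term has j = 5.
C(10,5) = 252.
Coefficient = C(10,5) · 2^5 = 252 · 32 = 8064.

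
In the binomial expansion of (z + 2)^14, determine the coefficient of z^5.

1025024

The general term is C(14,j)·(z)^j·(2)^(14-j); the z^5 term has j = 5.
C(14,5) = 2002.
Coefficient = C(14,5) · 2^9 = 2002 · 512 = 1025024.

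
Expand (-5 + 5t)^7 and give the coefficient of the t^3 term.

The general term is C(7,j)·(-5)^j·(5t)^(7-j); the t^3 term has j = 4.
C(7,4) = 35.
Coefficient = C(7,4) · (-5)^4 · 5^3 = 35 · 625 · 125 = 2734375.

2734375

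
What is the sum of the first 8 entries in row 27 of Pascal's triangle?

1285624

1 + 27 + 351 + 2925 + 17550 + 80730 + 296010 + 888030 = 1285624.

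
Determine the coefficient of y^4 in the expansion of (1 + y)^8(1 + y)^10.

(1 + y)^8(1 + y)^10 = (1 + y)^18, so the coefficient of y^4 is C(18,4)·1^4 = 3060·1 = 3060.

3060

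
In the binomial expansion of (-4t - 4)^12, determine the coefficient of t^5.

The general term is C(12,j)·(-4t)^j·(-4)^(12-j); the t^5 term has j = 5.
C(12,5) = 792.
Coefficient = C(12,5) · (-4)^5 · (-4)^7 = 792 · (-1024) · (-16384) = 13287555072.

13287555072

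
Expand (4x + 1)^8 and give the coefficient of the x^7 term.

131072

The general term is C(8,j)·(4x)^j·(1)^(8-j); the x^7 term has j = 7.
C(8,7) = 8.
Coefficient = C(8,7) · 4^7 = 8 · 16384 = 131072.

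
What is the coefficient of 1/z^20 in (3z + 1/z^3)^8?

General term: C(8,j)·(3z)^j·(1/z^3)^(8-j), with z-exponent 1j − 3(8−j) = 4j − 24.
Set 4j − 24 = -20: j = 1.
C(8,1) = 8; 3^1 = 3; 1^7 = 1.
Coefficient = 8 · 3 · 1 = 24.

24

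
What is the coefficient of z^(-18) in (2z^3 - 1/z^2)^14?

364

General term: C(14,j)·(2z^3)^j·(-1/z^2)^(14-j), with z-exponent 3j − 2(14−j) = 5j − 28.
Set 5j − 28 = -18: j = 2.
C(14,2) = 91; 2^2 = 4; (-1)^12 = 1.
Coefficient = 91 · 4 · 1 = 364.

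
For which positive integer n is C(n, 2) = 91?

n(n−1)/2 = 91 ⇒ n(n−1) = 182. Since 14·13 = 182, n = 14.

14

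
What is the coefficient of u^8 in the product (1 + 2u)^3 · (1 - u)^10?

-171

Coefficient of u^8 = Σ_{j} C(3,j)·2^j·C(10,8-j)·(-1)^(8-j) for j from 0 to 3.
= 45 + (-720) + 2520 + (-2016) = -171.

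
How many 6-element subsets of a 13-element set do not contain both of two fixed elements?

All 6-subsets: C(13,6) = 1716. Those containing both fixed elements: C(11,4) = 330.
1716 − 330 = 1386.

1386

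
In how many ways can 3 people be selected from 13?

286

This is C(13,3) = 286.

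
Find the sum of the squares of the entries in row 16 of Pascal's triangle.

Σ C(16,k)² is the coefficient of x^16 in (1+x)^16(1+x)^16 = (1+x)^32, i.e. C(32,16) = 601080390.

601080390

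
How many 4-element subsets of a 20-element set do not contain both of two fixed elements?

4692

All 4-subsets: C(20,4) = 4845. Those containing both fixed elements: C(18,2) = 153.
4845 − 153 = 4692.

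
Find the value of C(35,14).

2319959400

C(35,14) = (35·34·33·32·31·30·29·28·27·26·25·24·23·22) / 14! = 202250096145377280000 / 87178291200 = 2319959400.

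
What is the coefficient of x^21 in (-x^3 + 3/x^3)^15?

General term: C(15,j)·(-x^3)^j·(3/x^3)^(15-j), with x-exponent 3j − 3(15−j) = 6j − 45.
Set 6j − 45 = 21: j = 11.
C(15,11) = 1365; (-1)^11 = -1; 3^4 = 81.
Coefficient = 1365 · (-1) · 81 = -110565.

-110565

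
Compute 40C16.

C(40,16) = (40·39·38·37·36·35·34·33·32·31·30·29·28·27·26·25) / 16! = 1315041316842168115200000 / 20922789888000 = 62852101650.

62852101650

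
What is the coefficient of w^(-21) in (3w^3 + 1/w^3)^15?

General term: C(15,j)·(3w^3)^j·(1/w^3)^(15-j), with w-exponent 3j − 3(15−j) = 6j − 45.
Set 6j − 45 = -21: j = 4.
C(15,4) = 1365; 3^4 = 81; 1^11 = 1.
Coefficient = 1365 · 81 · 1 = 110565.

110565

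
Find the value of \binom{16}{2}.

C(16,2) = (16·15) / 2! = 240 / 2 = 120.

120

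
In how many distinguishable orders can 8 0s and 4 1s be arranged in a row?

495

Choose positions for the 0s: C(12,8) = 495.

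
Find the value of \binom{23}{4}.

C(23,4) = (23·22·21·20) / 4! = 212520 / 24 = 8855.

8855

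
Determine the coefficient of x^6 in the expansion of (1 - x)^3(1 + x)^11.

Coefficient of x^6 = Σ_{j} C(3,j)·(-1)^j·C(11,6-j)·1^(6-j) for j from 0 to 3.
= 462 + (-1386) + 990 + (-165) = -99.

-99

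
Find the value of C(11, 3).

C(11,3) = (11·10·9) / 3! = 990 / 6 = 165.

165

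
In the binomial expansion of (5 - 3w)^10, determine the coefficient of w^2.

158203125

The general term is C(10,j)·(5)^j·(-3w)^(10-j); the w^2 term has j = 8.
C(10,8) = 45.
Coefficient = C(10,8) · 5^8 · (-3)^2 = 45 · 390625 · 9 = 158203125.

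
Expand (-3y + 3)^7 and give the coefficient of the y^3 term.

-76545

The general term is C(7,j)·(-3y)^j·(3)^(7-j); the y^3 term has j = 3.
C(7,3) = 35.
Coefficient = C(7,3) · (-3)^3 · 3^4 = 35 · (-27) · 81 = -76545.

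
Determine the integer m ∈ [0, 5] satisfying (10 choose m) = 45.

2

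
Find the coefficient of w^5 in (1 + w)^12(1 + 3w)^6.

91080

Coefficient of w^5 = Σ_{j} C(12,j)·1^j·C(6,5-j)·3^(5-j) for j from 0 to 5.
= 1458 + 14580 + 35640 + 29700 + 8910 + 792 = 91080.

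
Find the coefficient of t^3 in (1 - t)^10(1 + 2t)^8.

-72

Coefficient of t^3 = Σ_{j} C(10,j)·(-1)^j·C(8,3-j)·2^(3-j) for j from 0 to 3.
= 448 + (-1120) + 720 + (-120) = -72.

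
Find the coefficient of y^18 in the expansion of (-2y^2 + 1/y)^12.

67584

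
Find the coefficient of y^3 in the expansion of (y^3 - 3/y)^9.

61236

General term: C(9,j)·(y^3)^j·(-3/y)^(9-j), with y-exponent 3j − 1(9−j) = 4j − 9.
Set 4j − 9 = 3: j = 3.
C(9,3) = 84; 1^3 = 1; (-3)^6 = 729.
Coefficient = 84 · 1 · 729 = 61236.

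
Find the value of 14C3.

C(14,3) = (14·13·12) / 3! = 2184 / 6 = 364.

364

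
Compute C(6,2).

C(6,2) = (6·5) / 2! = 30 / 2 = 15.

15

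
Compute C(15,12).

455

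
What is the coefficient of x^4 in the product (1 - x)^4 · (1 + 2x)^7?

Coefficient of x^4 = Σ_{j} C(4,j)·(-1)^j·C(7,4-j)·2^(4-j) for j from 0 to 4.
= 560 + (-1120) + 504 + (-56) + 1 = -111.

-111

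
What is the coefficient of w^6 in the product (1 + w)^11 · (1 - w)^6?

Coefficient of w^6 = Σ_{j} C(11,j)·1^j·C(6,6-j)·(-1)^(6-j) for j from 0 to 6.
= 1 + (-66) + 825 + (-3300) + 4950 + (-2772) + 462 = 100.

100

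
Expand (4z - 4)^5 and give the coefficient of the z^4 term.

-5120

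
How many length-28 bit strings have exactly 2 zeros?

378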